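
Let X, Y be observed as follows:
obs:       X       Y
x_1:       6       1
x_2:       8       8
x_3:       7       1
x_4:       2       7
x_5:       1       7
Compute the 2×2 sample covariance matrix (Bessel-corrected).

Step 1 — column means:
  mean(X) = (6 + 8 + 7 + 2 + 1) / 5 = 24/5 = 4.8
  mean(Y) = (1 + 8 + 1 + 7 + 7) / 5 = 24/5 = 4.8

Step 2 — sample covariance S[i,j] = (1/(n-1)) · Σ_k (x_{k,i} - mean_i) · (x_{k,j} - mean_j), with n-1 = 4.
  S[X,X] = ((1.2)·(1.2) + (3.2)·(3.2) + (2.2)·(2.2) + (-2.8)·(-2.8) + (-3.8)·(-3.8)) / 4 = 38.8/4 = 9.7
  S[X,Y] = ((1.2)·(-3.8) + (3.2)·(3.2) + (2.2)·(-3.8) + (-2.8)·(2.2) + (-3.8)·(2.2)) / 4 = -17.2/4 = -4.3
  S[Y,Y] = ((-3.8)·(-3.8) + (3.2)·(3.2) + (-3.8)·(-3.8) + (2.2)·(2.2) + (2.2)·(2.2)) / 4 = 48.8/4 = 12.2

S is symmetric (S[j,i] = S[i,j]). Assembling:

S = [[9.7, -4.3],
 [-4.3, 12.2]]


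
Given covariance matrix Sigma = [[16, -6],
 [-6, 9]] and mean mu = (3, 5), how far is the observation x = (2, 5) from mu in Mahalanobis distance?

Step 1 — centre the observation: (x - mu) = (-1, 0).

Step 2 — invert Sigma. det(Sigma) = 16·9 - (-6)² = 108.
  Sigma^{-1} = (1/det) · [[d, -b], [-b, a]] = [[0.0833, 0.0556],
 [0.0556, 0.1481]].

Step 3 — form the quadratic (x - mu)^T · Sigma^{-1} · (x - mu):
  Sigma^{-1} · (x - mu) = (-0.0833, -0.0556).
  (x - mu)^T · [Sigma^{-1} · (x - mu)] = (-1)·(-0.0833) + (0)·(-0.0556) = 0.0833.

Step 4 — take square root: d = √(0.0833) ≈ 0.2887.

d(x, mu) = √(0.0833) ≈ 0.2887


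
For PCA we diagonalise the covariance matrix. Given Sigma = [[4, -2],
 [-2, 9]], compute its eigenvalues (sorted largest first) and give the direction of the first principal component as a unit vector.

Step 1 — characteristic polynomial of 2×2 Sigma:
  det(Sigma - λI) = λ² - trace · λ + det = 0.
  trace = 4 + 9 = 13, det = 4·9 - (-2)² = 32.
Step 2 — discriminant:
  Δ = trace² - 4·det = 169 - 128 = 41.
Step 3 — eigenvalues:
  λ = (trace ± √Δ)/2 = (13 ± 6.4031)/2,
  λ_1 = 9.7016,  λ_2 = 3.2984.

Step 4 — unit eigenvector for λ_1: solve (Sigma - λ_1 I)v = 0. First row:
  (4 - 9.7016)·v_x + (-2)·v_y = 0, i.e. (-5.7016)·v_x + (-2)·v_y = 0,
  so v ∝ (b, λ_1 - a) = (-2, 5.7016); multiply by -1 so the first entry is positive: u = (2, -5.7016).
  ||u|| = √((2)² + (-5.7016)²) = √(36.5078) ≈ 6.0422,
  v_1 = u/||u|| ≈ (0.331, -0.9436) (||v_1|| = 1).

λ_1 = 9.7016,  λ_2 = 3.2984;  v_1 ≈ (0.331, -0.9436)


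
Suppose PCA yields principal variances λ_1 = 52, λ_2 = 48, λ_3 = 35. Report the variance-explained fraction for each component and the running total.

Step 1 — total variance = trace(Sigma) = Σ λ_i = 52 + 48 + 35 = 135.

Step 2 — fraction explained by component i = λ_i / Σ λ:
  PC1: 52/135 = 0.3852
  PC2: 48/135 = 0.3556
  PC3: 35/135 = 0.2593

Step 3 — cumulative fraction after k components = (λ_1 + ... + λ_k) / Σ λ:
  k = 1: 52/135 = 0.3852
  k = 2: (52 + 48)/135 = 100/135 = 0.7407
  k = 3: (52 + 48 + 35)/135 = 135/135 = 1

Summary (fraction, with percent):

explained: PC1 0.3852 (38.52%), PC2 0.3556 (35.56%), PC3 0.2593 (25.93%);  cumulative: 0.3852, 0.7407, 1


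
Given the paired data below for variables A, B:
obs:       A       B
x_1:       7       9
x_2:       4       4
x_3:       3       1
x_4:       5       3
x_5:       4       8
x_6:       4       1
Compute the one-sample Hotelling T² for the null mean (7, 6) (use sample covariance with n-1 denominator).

Step 1 — sample mean vector:
  mean(A) = (7 + 4 + 3 + 5 + 4 + 4) / 6 = 27/6 = 4.5
  mean(B) = (9 + 4 + 1 + 3 + 8 + 1) / 6 = 26/6 = 4.3333
  x̄ = (4.5, 4.3333),  deviation x̄ - mu_0 = (4.5, 4.3333) - (7, 6) = (-2.5, -1.6667).

Step 2 — sample covariance matrix, S[i,j] = (1/(n-1)) · Σ_k (x_{k,i} - mean_i) · (x_{k,j} - mean_j), divisor n-1 = 5:
  S[A,A] = ((2.5)·(2.5) + (-0.5)·(-0.5) + (-1.5)·(-1.5) + (0.5)·(0.5) + (-0.5)·(-0.5) + (-0.5)·(-0.5)) / 5 = 9.5/5 = 1.9
  S[A,B] = ((2.5)·(4.6667) + (-0.5)·(-0.3333) + (-1.5)·(-3.3333) + (0.5)·(-1.3333) + (-0.5)·(3.6667) + (-0.5)·(-3.3333)) / 5 = 16/5 = 3.2
  S[B,B] = ((4.6667)·(4.6667) + (-0.3333)·(-0.3333) + (-3.3333)·(-3.3333) + (-1.3333)·(-1.3333) + (3.6667)·(3.6667) + (-3.3333)·(-3.3333)) / 5 = 59.3333/5 = 11.8667
  S = [[1.9, 3.2],
 [3.2, 11.8667]].

Step 3 — invert S. det(S) = 1.9·11.8667 - (3.2)² = 12.3067.
  S^{-1} = (1/det) · [[d, -b], [-b, a]] = [[0.9642, -0.26],
 [-0.26, 0.1544]].

Step 4 — quadratic form (x̄ - mu_0)^T · S^{-1} · (x̄ - mu_0):
  S^{-1} · (x̄ - mu_0) = (-1.9772, 0.3927),
  (x̄ - mu_0)^T · [...] = (-2.5)·(-1.9772) + (-1.6667)·(0.3927) = 4.2886.

Step 5 — scale by n: T² = 6 · 4.2886 = 25.7313.

T² ≈ 25.7313


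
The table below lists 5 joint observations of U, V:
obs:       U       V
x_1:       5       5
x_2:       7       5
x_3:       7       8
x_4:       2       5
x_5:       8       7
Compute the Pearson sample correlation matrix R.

Step 1 — column means:
  mean(U) = (5 + 7 + 7 + 2 + 8) / 5 = 29/5 = 5.8
  mean(V) = (5 + 5 + 8 + 5 + 7) / 5 = 30/5 = 6

Step 2 — sample variances and covariances s[i,j] = (1/(n-1)) · Σ_k (x_{k,i} - mean_i) · (x_{k,j} - mean_j), with n-1 = 4:
  s[U,U] = ((-0.8)·(-0.8) + (1.2)·(1.2) + (1.2)·(1.2) + (-3.8)·(-3.8) + (2.2)·(2.2)) / 4 = 22.8/4 = 5.7
  s[U,V] = ((-0.8)·(-1) + (1.2)·(-1) + (1.2)·(2) + (-3.8)·(-1) + (2.2)·(1)) / 4 = 8/4 = 2
  s[V,V] = ((-1)·(-1) + (-1)·(-1) + (2)·(2) + (-1)·(-1) + (1)·(1)) / 4 = 8/4 = 2
  Sample standard deviations s_i = √(s[i,i]):
  s(U) = √(5.7) = 2.3875
  s(V) = √(2) = 1.4142

Step 3 — r_{ij} = s_{ij} / (s_i · s_j):
  r[U,U] = 1 (diagonal).
  r[U,V] = 2 / (2.3875 · 1.4142) = 2 / 3.3764 = 0.5923
  r[V,V] = 1 (diagonal).

R is symmetric with unit diagonal. Assembling:

R = [[1, 0.5923],
 [0.5923, 1]]


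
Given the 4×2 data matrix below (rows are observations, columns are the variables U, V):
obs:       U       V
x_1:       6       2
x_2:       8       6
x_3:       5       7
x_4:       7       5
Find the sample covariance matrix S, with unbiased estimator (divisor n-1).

Step 1 — column means:
  mean(U) = (6 + 8 + 5 + 7) / 4 = 26/4 = 6.5
  mean(V) = (2 + 6 + 7 + 5) / 4 = 20/4 = 5

Step 2 — sample covariance S[i,j] = (1/(n-1)) · Σ_k (x_{k,i} - mean_i) · (x_{k,j} - mean_j), with n-1 = 3.
  S[U,U] = ((-0.5)·(-0.5) + (1.5)·(1.5) + (-1.5)·(-1.5) + (0.5)·(0.5)) / 3 = 5/3 = 1.6667
  S[U,V] = ((-0.5)·(-3) + (1.5)·(1) + (-1.5)·(2) + (0.5)·(0)) / 3 = 0/3 = 0
  S[V,V] = ((-3)·(-3) + (1)·(1) + (2)·(2) + (0)·(0)) / 3 = 14/3 = 4.6667

S is symmetric (S[j,i] = S[i,j]). Assembling:

S = [[1.6667, 0],
 [0, 4.6667]]


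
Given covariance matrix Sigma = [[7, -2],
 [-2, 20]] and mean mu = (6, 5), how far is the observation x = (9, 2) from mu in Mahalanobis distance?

Step 1 — centre the observation: (x - mu) = (3, -3).

Step 2 — invert Sigma. det(Sigma) = 7·20 - (-2)² = 136.
  Sigma^{-1} = (1/det) · [[d, -b], [-b, a]] = [[0.1471, 0.0147],
 [0.0147, 0.0515]].

Step 3 — form the quadratic (x - mu)^T · Sigma^{-1} · (x - mu):
  Sigma^{-1} · (x - mu) = (0.3971, -0.1103).
  (x - mu)^T · [Sigma^{-1} · (x - mu)] = (3)·(0.3971) + (-3)·(-0.1103) = 1.5221.

Step 4 — take square root: d = √(1.5221) ≈ 1.2337.

d(x, mu) = √(1.5221) ≈ 1.2337


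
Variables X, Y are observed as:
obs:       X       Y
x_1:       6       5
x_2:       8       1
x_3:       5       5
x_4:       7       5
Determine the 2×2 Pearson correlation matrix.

Step 1 — column means:
  mean(X) = (6 + 8 + 5 + 7) / 4 = 26/4 = 6.5
  mean(Y) = (5 + 1 + 5 + 5) / 4 = 16/4 = 4

Step 2 — sample variances and covariances s[i,j] = (1/(n-1)) · Σ_k (x_{k,i} - mean_i) · (x_{k,j} - mean_j), with n-1 = 3:
  s[X,X] = ((-0.5)·(-0.5) + (1.5)·(1.5) + (-1.5)·(-1.5) + (0.5)·(0.5)) / 3 = 5/3 = 1.6667
  s[X,Y] = ((-0.5)·(1) + (1.5)·(-3) + (-1.5)·(1) + (0.5)·(1)) / 3 = -6/3 = -2
  s[Y,Y] = ((1)·(1) + (-3)·(-3) + (1)·(1) + (1)·(1)) / 3 = 12/3 = 4
  Sample standard deviations s_i = √(s[i,i]):
  s(X) = √(1.6667) = 1.291
  s(Y) = √(4) = 2

Step 3 — r_{ij} = s_{ij} / (s_i · s_j):
  r[X,X] = 1 (diagonal).
  r[X,Y] = -2 / (1.291 · 2) = -2 / 2.582 = -0.7746
  r[Y,Y] = 1 (diagonal).

R is symmetric with unit diagonal. Assembling:

R = [[1, -0.7746],
 [-0.7746, 1]]


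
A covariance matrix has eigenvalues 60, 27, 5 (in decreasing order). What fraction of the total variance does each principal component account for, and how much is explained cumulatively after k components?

Step 1 — total variance = trace(Sigma) = Σ λ_i = 60 + 27 + 5 = 92.

Step 2 — fraction explained by component i = λ_i / Σ λ:
  PC1: 60/92 = 0.6522
  PC2: 27/92 = 0.2935
  PC3: 5/92 = 0.0543

Step 3 — cumulative fraction after k components = (λ_1 + ... + λ_k) / Σ λ:
  k = 1: 60/92 = 0.6522
  k = 2: (60 + 27)/92 = 87/92 = 0.9457
  k = 3: (60 + 27 + 5)/92 = 92/92 = 1

Summary (fraction, with percent):

explained: PC1 0.6522 (65.22%), PC2 0.2935 (29.35%), PC3 0.0543 (5.43%);  cumulative: 0.6522, 0.9457, 1


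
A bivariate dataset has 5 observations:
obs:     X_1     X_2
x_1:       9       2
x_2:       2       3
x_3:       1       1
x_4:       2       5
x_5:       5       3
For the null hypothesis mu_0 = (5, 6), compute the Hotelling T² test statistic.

Step 1 — sample mean vector:
  mean(X_1) = (9 + 2 + 1 + 2 + 5) / 5 = 19/5 = 3.8
  mean(X_2) = (2 + 3 + 1 + 5 + 3) / 5 = 14/5 = 2.8
  x̄ = (3.8, 2.8),  deviation x̄ - mu_0 = (3.8, 2.8) - (5, 6) = (-1.2, -3.2).

Step 2 — sample covariance matrix, S[i,j] = (1/(n-1)) · Σ_k (x_{k,i} - mean_i) · (x_{k,j} - mean_j), divisor n-1 = 4:
  S[X_1,X_1] = ((5.2)·(5.2) + (-1.8)·(-1.8) + (-2.8)·(-2.8) + (-1.8)·(-1.8) + (1.2)·(1.2)) / 4 = 42.8/4 = 10.7
  S[X_1,X_2] = ((5.2)·(-0.8) + (-1.8)·(0.2) + (-2.8)·(-1.8) + (-1.8)·(2.2) + (1.2)·(0.2)) / 4 = -3.2/4 = -0.8
  S[X_2,X_2] = ((-0.8)·(-0.8) + (0.2)·(0.2) + (-1.8)·(-1.8) + (2.2)·(2.2) + (0.2)·(0.2)) / 4 = 8.8/4 = 2.2
  S = [[10.7, -0.8],
 [-0.8, 2.2]].

Step 3 — invert S. det(S) = 10.7·2.2 - (-0.8)² = 22.9.
  S^{-1} = (1/det) · [[d, -b], [-b, a]] = [[0.0961, 0.0349],
 [0.0349, 0.4672]].

Step 4 — quadratic form (x̄ - mu_0)^T · S^{-1} · (x̄ - mu_0):
  S^{-1} · (x̄ - mu_0) = (-0.2271, -1.5371),
  (x̄ - mu_0)^T · [...] = (-1.2)·(-0.2271) + (-3.2)·(-1.5371) = 5.1913.

Step 5 — scale by n: T² = 5 · 5.1913 = 25.9563.

T² ≈ 25.9563


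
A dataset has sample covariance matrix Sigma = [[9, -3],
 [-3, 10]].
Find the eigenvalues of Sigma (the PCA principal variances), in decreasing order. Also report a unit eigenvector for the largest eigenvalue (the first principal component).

Step 1 — characteristic polynomial of 2×2 Sigma:
  det(Sigma - λI) = λ² - trace · λ + det = 0.
  trace = 9 + 10 = 19, det = 9·10 - (-3)² = 81.
Step 2 — discriminant:
  Δ = trace² - 4·det = 361 - 324 = 37.
Step 3 — eigenvalues:
  λ = (trace ± √Δ)/2 = (19 ± 6.0828)/2,
  λ_1 = 12.5414,  λ_2 = 6.4586.

Step 4 — unit eigenvector for λ_1: solve (Sigma - λ_1 I)v = 0. First row:
  (9 - 12.5414)·v_x + (-3)·v_y = 0, i.e. (-3.5414)·v_x + (-3)·v_y = 0,
  so v ∝ (b, λ_1 - a) = (-3, 3.5414); multiply by -1 so the first entry is positive: u = (3, -3.5414).
  ||u|| = √((3)² + (-3.5414)²) = √(21.5414) ≈ 4.6413,
  v_1 = u/||u|| ≈ (0.6464, -0.763) (||v_1|| = 1).

λ_1 = 12.5414,  λ_2 = 6.4586;  v_1 ≈ (0.6464, -0.763)


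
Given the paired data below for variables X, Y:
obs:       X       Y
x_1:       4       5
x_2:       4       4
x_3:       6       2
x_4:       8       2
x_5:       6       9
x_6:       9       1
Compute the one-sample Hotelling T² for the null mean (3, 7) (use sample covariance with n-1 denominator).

Step 1 — sample mean vector:
  mean(X) = (4 + 4 + 6 + 8 + 6 + 9) / 6 = 37/6 = 6.1667
  mean(Y) = (5 + 4 + 2 + 2 + 9 + 1) / 6 = 23/6 = 3.8333
  x̄ = (6.1667, 3.8333),  deviation x̄ - mu_0 = (6.1667, 3.8333) - (3, 7) = (3.1667, -3.1667).

Step 2 — sample covariance matrix, S[i,j] = (1/(n-1)) · Σ_k (x_{k,i} - mean_i) · (x_{k,j} - mean_j), divisor n-1 = 5:
  S[X,X] = ((-2.1667)·(-2.1667) + (-2.1667)·(-2.1667) + (-0.1667)·(-0.1667) + (1.8333)·(1.8333) + (-0.1667)·(-0.1667) + (2.8333)·(2.8333)) / 5 = 20.8333/5 = 4.1667
  S[X,Y] = ((-2.1667)·(1.1667) + (-2.1667)·(0.1667) + (-0.1667)·(-1.8333) + (1.8333)·(-1.8333) + (-0.1667)·(5.1667) + (2.8333)·(-2.8333)) / 5 = -14.8333/5 = -2.9667
  S[Y,Y] = ((1.1667)·(1.1667) + (0.1667)·(0.1667) + (-1.8333)·(-1.8333) + (-1.8333)·(-1.8333) + (5.1667)·(5.1667) + (-2.8333)·(-2.8333)) / 5 = 42.8333/5 = 8.5667
  S = [[4.1667, -2.9667],
 [-2.9667, 8.5667]].

Step 3 — invert S. det(S) = 4.1667·8.5667 - (-2.9667)² = 26.8933.
  S^{-1} = (1/det) · [[d, -b], [-b, a]] = [[0.3185, 0.1103],
 [0.1103, 0.1549]].

Step 4 — quadratic form (x̄ - mu_0)^T · S^{-1} · (x̄ - mu_0):
  S^{-1} · (x̄ - mu_0) = (0.6594, -0.1413),
  (x̄ - mu_0)^T · [...] = (3.1667)·(0.6594) + (-3.1667)·(-0.1413) = 2.5355.

Step 5 — scale by n: T² = 6 · 2.5355 = 15.2132.

T² ≈ 15.2132


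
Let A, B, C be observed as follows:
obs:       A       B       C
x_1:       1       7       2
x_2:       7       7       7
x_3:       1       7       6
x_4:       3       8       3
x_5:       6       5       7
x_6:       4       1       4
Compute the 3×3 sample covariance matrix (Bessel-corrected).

Step 1 — column means:
  mean(A) = (1 + 7 + 1 + 3 + 6 + 4) / 6 = 22/6 = 3.6667
  mean(B) = (7 + 7 + 7 + 8 + 5 + 1) / 6 = 35/6 = 5.8333
  mean(C) = (2 + 7 + 6 + 3 + 7 + 4) / 6 = 29/6 = 4.8333

Step 2 — sample covariance S[i,j] = (1/(n-1)) · Σ_k (x_{k,i} - mean_i) · (x_{k,j} - mean_j), with n-1 = 5.
  S[A,A] = ((-2.6667)·(-2.6667) + (3.3333)·(3.3333) + (-2.6667)·(-2.6667) + (-0.6667)·(-0.6667) + (2.3333)·(2.3333) + (0.3333)·(0.3333)) / 5 = 31.3333/5 = 6.2667
  S[A,B] = ((-2.6667)·(1.1667) + (3.3333)·(1.1667) + (-2.6667)·(1.1667) + (-0.6667)·(2.1667) + (2.3333)·(-0.8333) + (0.3333)·(-4.8333)) / 5 = -7.3333/5 = -1.4667
  S[A,C] = ((-2.6667)·(-2.8333) + (3.3333)·(2.1667) + (-2.6667)·(1.1667) + (-0.6667)·(-1.8333) + (2.3333)·(2.1667) + (0.3333)·(-0.8333)) / 5 = 17.6667/5 = 3.5333
  S[B,B] = ((1.1667)·(1.1667) + (1.1667)·(1.1667) + (1.1667)·(1.1667) + (2.1667)·(2.1667) + (-0.8333)·(-0.8333) + (-4.8333)·(-4.8333)) / 5 = 32.8333/5 = 6.5667
  S[B,C] = ((1.1667)·(-2.8333) + (1.1667)·(2.1667) + (1.1667)·(1.1667) + (2.1667)·(-1.8333) + (-0.8333)·(2.1667) + (-4.8333)·(-0.8333)) / 5 = -1.1667/5 = -0.2333
  S[C,C] = ((-2.8333)·(-2.8333) + (2.1667)·(2.1667) + (1.1667)·(1.1667) + (-1.8333)·(-1.8333) + (2.1667)·(2.1667) + (-0.8333)·(-0.8333)) / 5 = 22.8333/5 = 4.5667

S is symmetric (S[j,i] = S[i,j]). Assembling:

S = [[6.2667, -1.4667, 3.5333],
 [-1.4667, 6.5667, -0.2333],
 [3.5333, -0.2333, 4.5667]]


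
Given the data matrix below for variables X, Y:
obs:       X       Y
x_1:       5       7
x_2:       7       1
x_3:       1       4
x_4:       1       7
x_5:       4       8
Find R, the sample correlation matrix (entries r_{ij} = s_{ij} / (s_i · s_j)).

Step 1 — column means:
  mean(X) = (5 + 7 + 1 + 1 + 4) / 5 = 18/5 = 3.6
  mean(Y) = (7 + 1 + 4 + 7 + 8) / 5 = 27/5 = 5.4

Step 2 — sample variances and covariances s[i,j] = (1/(n-1)) · Σ_k (x_{k,i} - mean_i) · (x_{k,j} - mean_j), with n-1 = 4:
  s[X,X] = ((1.4)·(1.4) + (3.4)·(3.4) + (-2.6)·(-2.6) + (-2.6)·(-2.6) + (0.4)·(0.4)) / 4 = 27.2/4 = 6.8
  s[X,Y] = ((1.4)·(1.6) + (3.4)·(-4.4) + (-2.6)·(-1.4) + (-2.6)·(1.6) + (0.4)·(2.6)) / 4 = -12.2/4 = -3.05
  s[Y,Y] = ((1.6)·(1.6) + (-4.4)·(-4.4) + (-1.4)·(-1.4) + (1.6)·(1.6) + (2.6)·(2.6)) / 4 = 33.2/4 = 8.3
  Sample standard deviations s_i = √(s[i,i]):
  s(X) = √(6.8) = 2.6077
  s(Y) = √(8.3) = 2.881

Step 3 — r_{ij} = s_{ij} / (s_i · s_j):
  r[X,X] = 1 (diagonal).
  r[X,Y] = -3.05 / (2.6077 · 2.881) = -3.05 / 7.5127 = -0.406
  r[Y,Y] = 1 (diagonal).

R is symmetric with unit diagonal. Assembling:

R = [[1, -0.406],
 [-0.406, 1]]


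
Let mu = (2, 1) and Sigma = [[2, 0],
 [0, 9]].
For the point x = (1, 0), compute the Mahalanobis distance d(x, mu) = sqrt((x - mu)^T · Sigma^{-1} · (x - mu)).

Step 1 — centre the observation: (x - mu) = (-1, -1).

Step 2 — invert Sigma. det(Sigma) = 2·9 - (0)² = 18.
  Sigma^{-1} = (1/det) · [[d, -b], [-b, a]] = [[0.5, 0],
 [0, 0.1111]].

Step 3 — form the quadratic (x - mu)^T · Sigma^{-1} · (x - mu):
  Sigma^{-1} · (x - mu) = (-0.5, -0.1111).
  (x - mu)^T · [Sigma^{-1} · (x - mu)] = (-1)·(-0.5) + (-1)·(-0.1111) = 0.6111.

Step 4 — take square root: d = √(0.6111) ≈ 0.7817.

d(x, mu) = √(0.6111) ≈ 0.7817


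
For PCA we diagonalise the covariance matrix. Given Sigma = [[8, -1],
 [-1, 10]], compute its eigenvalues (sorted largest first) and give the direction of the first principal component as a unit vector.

Step 1 — characteristic polynomial of 2×2 Sigma:
  det(Sigma - λI) = λ² - trace · λ + det = 0.
  trace = 8 + 10 = 18, det = 8·10 - (-1)² = 79.
Step 2 — discriminant:
  Δ = trace² - 4·det = 324 - 316 = 8.
Step 3 — eigenvalues:
  λ = (trace ± √Δ)/2 = (18 ± 2.8284)/2,
  λ_1 = 10.4142,  λ_2 = 7.5858.

Step 4 — unit eigenvector for λ_1: solve (Sigma - λ_1 I)v = 0. First row:
  (8 - 10.4142)·v_x + (-1)·v_y = 0, i.e. (-2.4142)·v_x + (-1)·v_y = 0,
  so v ∝ (b, λ_1 - a) = (-1, 2.4142); multiply by -1 so the first entry is positive: u = (1, -2.4142).
  ||u|| = √((1)² + (-2.4142)²) = √(6.8284) ≈ 2.6131,
  v_1 = u/||u|| ≈ (0.3827, -0.9239) (||v_1|| = 1).

λ_1 = 10.4142,  λ_2 = 7.5858;  v_1 ≈ (0.3827, -0.9239)


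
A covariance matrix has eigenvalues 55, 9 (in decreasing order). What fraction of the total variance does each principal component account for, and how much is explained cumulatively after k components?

Step 1 — total variance = trace(Sigma) = Σ λ_i = 55 + 9 = 64.

Step 2 — fraction explained by component i = λ_i / Σ λ:
  PC1: 55/64 = 0.8594
  PC2: 9/64 = 0.1406

Step 3 — cumulative fraction after k components = (λ_1 + ... + λ_k) / Σ λ:
  k = 1: 55/64 = 0.8594
  k = 2: (55 + 9)/64 = 64/64 = 1

Summary (fraction, with percent):

explained: PC1 0.8594 (85.94%), PC2 0.1406 (14.06%);  cumulative: 0.8594, 1


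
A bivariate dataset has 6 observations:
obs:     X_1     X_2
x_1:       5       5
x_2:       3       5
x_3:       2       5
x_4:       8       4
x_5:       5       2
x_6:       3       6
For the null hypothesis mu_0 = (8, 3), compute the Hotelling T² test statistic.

Step 1 — sample mean vector:
  mean(X_1) = (5 + 3 + 2 + 8 + 5 + 3) / 6 = 26/6 = 4.3333
  mean(X_2) = (5 + 5 + 5 + 4 + 2 + 6) / 6 = 27/6 = 4.5
  x̄ = (4.3333, 4.5),  deviation x̄ - mu_0 = (4.3333, 4.5) - (8, 3) = (-3.6667, 1.5).

Step 2 — sample covariance matrix, S[i,j] = (1/(n-1)) · Σ_k (x_{k,i} - mean_i) · (x_{k,j} - mean_j), divisor n-1 = 5:
  S[X_1,X_1] = ((0.6667)·(0.6667) + (-1.3333)·(-1.3333) + (-2.3333)·(-2.3333) + (3.6667)·(3.6667) + (0.6667)·(0.6667) + (-1.3333)·(-1.3333)) / 5 = 23.3333/5 = 4.6667
  S[X_1,X_2] = ((0.6667)·(0.5) + (-1.3333)·(0.5) + (-2.3333)·(0.5) + (3.6667)·(-0.5) + (0.6667)·(-2.5) + (-1.3333)·(1.5)) / 5 = -7/5 = -1.4
  S[X_2,X_2] = ((0.5)·(0.5) + (0.5)·(0.5) + (0.5)·(0.5) + (-0.5)·(-0.5) + (-2.5)·(-2.5) + (1.5)·(1.5)) / 5 = 9.5/5 = 1.9
  S = [[4.6667, -1.4],
 [-1.4, 1.9]].

Step 3 — invert S. det(S) = 4.6667·1.9 - (-1.4)² = 6.9067.
  S^{-1} = (1/det) · [[d, -b], [-b, a]] = [[0.2751, 0.2027],
 [0.2027, 0.6757]].

Step 4 — quadratic form (x̄ - mu_0)^T · S^{-1} · (x̄ - mu_0):
  S^{-1} · (x̄ - mu_0) = (-0.7046, 0.2703),
  (x̄ - mu_0)^T · [...] = (-3.6667)·(-0.7046) + (1.5)·(0.2703) = 2.9891.

Step 5 — scale by n: T² = 6 · 2.9891 = 17.9344.

T² ≈ 17.9344


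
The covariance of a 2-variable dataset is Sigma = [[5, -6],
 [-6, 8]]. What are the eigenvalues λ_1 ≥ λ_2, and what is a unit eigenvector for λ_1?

Step 1 — characteristic polynomial of 2×2 Sigma:
  det(Sigma - λI) = λ² - trace · λ + det = 0.
  trace = 5 + 8 = 13, det = 5·8 - (-6)² = 4.
Step 2 — discriminant:
  Δ = trace² - 4·det = 169 - 16 = 153.
Step 3 — eigenvalues:
  λ = (trace ± √Δ)/2 = (13 ± 12.3693)/2,
  λ_1 = 12.6847,  λ_2 = 0.3153.

Step 4 — unit eigenvector for λ_1: solve (Sigma - λ_1 I)v = 0. First row:
  (5 - 12.6847)·v_x + (-6)·v_y = 0, i.e. (-7.6847)·v_x + (-6)·v_y = 0,
  so v ∝ (b, λ_1 - a) = (-6, 7.6847); multiply by -1 so the first entry is positive: u = (6, -7.6847).
  ||u|| = √((6)² + (-7.6847)²) = √(95.054) ≈ 9.7496,
  v_1 = u/||u|| ≈ (0.6154, -0.7882) (||v_1|| = 1).

λ_1 = 12.6847,  λ_2 = 0.3153;  v_1 ≈ (0.6154, -0.7882)


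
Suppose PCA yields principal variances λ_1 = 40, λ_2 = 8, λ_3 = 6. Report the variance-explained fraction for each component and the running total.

Step 1 — total variance = trace(Sigma) = Σ λ_i = 40 + 8 + 6 = 54.

Step 2 — fraction explained by component i = λ_i / Σ λ:
  PC1: 40/54 = 0.7407
  PC2: 8/54 = 0.1481
  PC3: 6/54 = 0.1111

Step 3 — cumulative fraction after k components = (λ_1 + ... + λ_k) / Σ λ:
  k = 1: 40/54 = 0.7407
  k = 2: (40 + 8)/54 = 48/54 = 0.8889
  k = 3: (40 + 8 + 6)/54 = 54/54 = 1

Summary (fraction, with percent):

explained: PC1 0.7407 (74.07%), PC2 0.1481 (14.81%), PC3 0.1111 (11.11%);  cumulative: 0.7407, 0.8889, 1


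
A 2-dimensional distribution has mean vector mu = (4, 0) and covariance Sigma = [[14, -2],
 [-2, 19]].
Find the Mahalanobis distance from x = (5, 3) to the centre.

Step 1 — centre the observation: (x - mu) = (1, 3).

Step 2 — invert Sigma. det(Sigma) = 14·19 - (-2)² = 262.
  Sigma^{-1} = (1/det) · [[d, -b], [-b, a]] = [[0.0725, 0.0076],
 [0.0076, 0.0534]].

Step 3 — form the quadratic (x - mu)^T · Sigma^{-1} · (x - mu):
  Sigma^{-1} · (x - mu) = (0.0954, 0.1679).
  (x - mu)^T · [Sigma^{-1} · (x - mu)] = (1)·(0.0954) + (3)·(0.1679) = 0.5992.

Step 4 — take square root: d = √(0.5992) ≈ 0.7741.

d(x, mu) = √(0.5992) ≈ 0.7741


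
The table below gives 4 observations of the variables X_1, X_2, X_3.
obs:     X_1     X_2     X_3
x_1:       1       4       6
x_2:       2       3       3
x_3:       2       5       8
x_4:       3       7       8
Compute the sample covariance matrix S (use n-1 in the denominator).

Step 1 — column means:
  mean(X_1) = (1 + 2 + 2 + 3) / 4 = 8/4 = 2
  mean(X_2) = (4 + 3 + 5 + 7) / 4 = 19/4 = 4.75
  mean(X_3) = (6 + 3 + 8 + 8) / 4 = 25/4 = 6.25

Step 2 — sample covariance S[i,j] = (1/(n-1)) · Σ_k (x_{k,i} - mean_i) · (x_{k,j} - mean_j), with n-1 = 3.
  S[X_1,X_1] = ((-1)·(-1) + (0)·(0) + (0)·(0) + (1)·(1)) / 3 = 2/3 = 0.6667
  S[X_1,X_2] = ((-1)·(-0.75) + (0)·(-1.75) + (0)·(0.25) + (1)·(2.25)) / 3 = 3/3 = 1
  S[X_1,X_3] = ((-1)·(-0.25) + (0)·(-3.25) + (0)·(1.75) + (1)·(1.75)) / 3 = 2/3 = 0.6667
  S[X_2,X_2] = ((-0.75)·(-0.75) + (-1.75)·(-1.75) + (0.25)·(0.25) + (2.25)·(2.25)) / 3 = 8.75/3 = 2.9167
  S[X_2,X_3] = ((-0.75)·(-0.25) + (-1.75)·(-3.25) + (0.25)·(1.75) + (2.25)·(1.75)) / 3 = 10.25/3 = 3.4167
  S[X_3,X_3] = ((-0.25)·(-0.25) + (-3.25)·(-3.25) + (1.75)·(1.75) + (1.75)·(1.75)) / 3 = 16.75/3 = 5.5833

S is symmetric (S[j,i] = S[i,j]). Assembling:

S = [[0.6667, 1, 0.6667],
 [1, 2.9167, 3.4167],
 [0.6667, 3.4167, 5.5833]]


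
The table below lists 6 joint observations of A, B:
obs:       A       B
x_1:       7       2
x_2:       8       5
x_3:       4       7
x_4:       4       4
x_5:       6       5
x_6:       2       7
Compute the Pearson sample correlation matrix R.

Step 1 — column means:
  mean(A) = (7 + 8 + 4 + 4 + 6 + 2) / 6 = 31/6 = 5.1667
  mean(B) = (2 + 5 + 7 + 4 + 5 + 7) / 6 = 30/6 = 5

Step 2 — sample variances and covariances s[i,j] = (1/(n-1)) · Σ_k (x_{k,i} - mean_i) · (x_{k,j} - mean_j), with n-1 = 5:
  s[A,A] = ((1.8333)·(1.8333) + (2.8333)·(2.8333) + (-1.1667)·(-1.1667) + (-1.1667)·(-1.1667) + (0.8333)·(0.8333) + (-3.1667)·(-3.1667)) / 5 = 24.8333/5 = 4.9667
  s[A,B] = ((1.8333)·(-3) + (2.8333)·(0) + (-1.1667)·(2) + (-1.1667)·(-1) + (0.8333)·(0) + (-3.1667)·(2)) / 5 = -13/5 = -2.6
  s[B,B] = ((-3)·(-3) + (0)·(0) + (2)·(2) + (-1)·(-1) + (0)·(0) + (2)·(2)) / 5 = 18/5 = 3.6
  Sample standard deviations s_i = √(s[i,i]):
  s(A) = √(4.9667) = 2.2286
  s(B) = √(3.6) = 1.8974

Step 3 — r_{ij} = s_{ij} / (s_i · s_j):
  r[A,A] = 1 (diagonal).
  r[A,B] = -2.6 / (2.2286 · 1.8974) = -2.6 / 4.2285 = -0.6149
  r[B,B] = 1 (diagonal).

R is symmetric with unit diagonal. Assembling:

R = [[1, -0.6149],
 [-0.6149, 1]]


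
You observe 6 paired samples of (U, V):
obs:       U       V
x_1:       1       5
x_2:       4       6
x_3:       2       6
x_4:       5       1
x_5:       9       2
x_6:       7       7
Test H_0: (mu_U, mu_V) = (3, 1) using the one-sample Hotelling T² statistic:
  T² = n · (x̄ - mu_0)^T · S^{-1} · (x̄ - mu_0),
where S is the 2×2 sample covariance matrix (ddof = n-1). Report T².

Step 1 — sample mean vector:
  mean(U) = (1 + 4 + 2 + 5 + 9 + 7) / 6 = 28/6 = 4.6667
  mean(V) = (5 + 6 + 6 + 1 + 2 + 7) / 6 = 27/6 = 4.5
  x̄ = (4.6667, 4.5),  deviation x̄ - mu_0 = (4.6667, 4.5) - (3, 1) = (1.6667, 3.5).

Step 2 — sample covariance matrix, S[i,j] = (1/(n-1)) · Σ_k (x_{k,i} - mean_i) · (x_{k,j} - mean_j), divisor n-1 = 5:
  S[U,U] = ((-3.6667)·(-3.6667) + (-0.6667)·(-0.6667) + (-2.6667)·(-2.6667) + (0.3333)·(0.3333) + (4.3333)·(4.3333) + (2.3333)·(2.3333)) / 5 = 45.3333/5 = 9.0667
  S[U,V] = ((-3.6667)·(0.5) + (-0.6667)·(1.5) + (-2.6667)·(1.5) + (0.3333)·(-3.5) + (4.3333)·(-2.5) + (2.3333)·(2.5)) / 5 = -13/5 = -2.6
  S[V,V] = ((0.5)·(0.5) + (1.5)·(1.5) + (1.5)·(1.5) + (-3.5)·(-3.5) + (-2.5)·(-2.5) + (2.5)·(2.5)) / 5 = 29.5/5 = 5.9
  S = [[9.0667, -2.6],
 [-2.6, 5.9]].

Step 3 — invert S. det(S) = 9.0667·5.9 - (-2.6)² = 46.7333.
  S^{-1} = (1/det) · [[d, -b], [-b, a]] = [[0.1262, 0.0556],
 [0.0556, 0.194]].

Step 4 — quadratic form (x̄ - mu_0)^T · S^{-1} · (x̄ - mu_0):
  S^{-1} · (x̄ - mu_0) = (0.4051, 0.7718),
  (x̄ - mu_0)^T · [...] = (1.6667)·(0.4051) + (3.5)·(0.7718) = 3.3764.

Step 5 — scale by n: T² = 6 · 3.3764 = 20.2582.

T² ≈ 20.2582


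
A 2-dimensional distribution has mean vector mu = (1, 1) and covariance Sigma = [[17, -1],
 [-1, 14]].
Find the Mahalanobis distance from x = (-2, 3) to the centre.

Step 1 — centre the observation: (x - mu) = (-3, 2).

Step 2 — invert Sigma. det(Sigma) = 17·14 - (-1)² = 237.
  Sigma^{-1} = (1/det) · [[d, -b], [-b, a]] = [[0.0591, 0.0042],
 [0.0042, 0.0717]].

Step 3 — form the quadratic (x - mu)^T · Sigma^{-1} · (x - mu):
  Sigma^{-1} · (x - mu) = (-0.1688, 0.1308).
  (x - mu)^T · [Sigma^{-1} · (x - mu)] = (-3)·(-0.1688) + (2)·(0.1308) = 0.7679.

Step 4 — take square root: d = √(0.7679) ≈ 0.8763.

d(x, mu) = √(0.7679) ≈ 0.8763


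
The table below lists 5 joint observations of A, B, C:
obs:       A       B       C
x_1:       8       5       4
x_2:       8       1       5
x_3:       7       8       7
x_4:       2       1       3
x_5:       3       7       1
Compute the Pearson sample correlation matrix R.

Step 1 — column means:
  mean(A) = (8 + 8 + 7 + 2 + 3) / 5 = 28/5 = 5.6
  mean(B) = (5 + 1 + 8 + 1 + 7) / 5 = 22/5 = 4.4
  mean(C) = (4 + 5 + 7 + 3 + 1) / 5 = 20/5 = 4

Step 2 — sample variances and covariances s[i,j] = (1/(n-1)) · Σ_k (x_{k,i} - mean_i) · (x_{k,j} - mean_j), with n-1 = 4:
  s[A,A] = ((2.4)·(2.4) + (2.4)·(2.4) + (1.4)·(1.4) + (-3.6)·(-3.6) + (-2.6)·(-2.6)) / 4 = 33.2/4 = 8.3
  s[A,B] = ((2.4)·(0.6) + (2.4)·(-3.4) + (1.4)·(3.6) + (-3.6)·(-3.4) + (-2.6)·(2.6)) / 4 = 3.8/4 = 0.95
  s[A,C] = ((2.4)·(0) + (2.4)·(1) + (1.4)·(3) + (-3.6)·(-1) + (-2.6)·(-3)) / 4 = 18/4 = 4.5
  s[B,B] = ((0.6)·(0.6) + (-3.4)·(-3.4) + (3.6)·(3.6) + (-3.4)·(-3.4) + (2.6)·(2.6)) / 4 = 43.2/4 = 10.8
  s[B,C] = ((0.6)·(0) + (-3.4)·(1) + (3.6)·(3) + (-3.4)·(-1) + (2.6)·(-3)) / 4 = 3/4 = 0.75
  s[C,C] = ((0)·(0) + (1)·(1) + (3)·(3) + (-1)·(-1) + (-3)·(-3)) / 4 = 20/4 = 5
  Sample standard deviations s_i = √(s[i,i]):
  s(A) = √(8.3) = 2.881
  s(B) = √(10.8) = 3.2863
  s(C) = √(5) = 2.2361

Step 3 — r_{ij} = s_{ij} / (s_i · s_j):
  r[A,A] = 1 (diagonal).
  r[A,B] = 0.95 / (2.881 · 3.2863) = 0.95 / 9.4678 = 0.1003
  r[A,C] = 4.5 / (2.881 · 2.2361) = 4.5 / 6.442 = 0.6985
  r[B,B] = 1 (diagonal).
  r[B,C] = 0.75 / (3.2863 · 2.2361) = 0.75 / 7.3485 = 0.1021
  r[C,C] = 1 (diagonal).

R is symmetric with unit diagonal. Assembling:

R = [[1, 0.1003, 0.6985],
 [0.1003, 1, 0.1021],
 [0.6985, 0.1021, 1]]


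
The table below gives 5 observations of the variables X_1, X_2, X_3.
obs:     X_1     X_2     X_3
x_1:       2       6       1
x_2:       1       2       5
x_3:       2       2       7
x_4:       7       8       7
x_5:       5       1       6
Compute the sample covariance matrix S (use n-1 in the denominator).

Step 1 — column means:
  mean(X_1) = (2 + 1 + 2 + 7 + 5) / 5 = 17/5 = 3.4
  mean(X_2) = (6 + 2 + 2 + 8 + 1) / 5 = 19/5 = 3.8
  mean(X_3) = (1 + 5 + 7 + 7 + 6) / 5 = 26/5 = 5.2

Step 2 — sample covariance S[i,j] = (1/(n-1)) · Σ_k (x_{k,i} - mean_i) · (x_{k,j} - mean_j), with n-1 = 4.
  S[X_1,X_1] = ((-1.4)·(-1.4) + (-2.4)·(-2.4) + (-1.4)·(-1.4) + (3.6)·(3.6) + (1.6)·(1.6)) / 4 = 25.2/4 = 6.3
  S[X_1,X_2] = ((-1.4)·(2.2) + (-2.4)·(-1.8) + (-1.4)·(-1.8) + (3.6)·(4.2) + (1.6)·(-2.8)) / 4 = 14.4/4 = 3.6
  S[X_1,X_3] = ((-1.4)·(-4.2) + (-2.4)·(-0.2) + (-1.4)·(1.8) + (3.6)·(1.8) + (1.6)·(0.8)) / 4 = 11.6/4 = 2.9
  S[X_2,X_2] = ((2.2)·(2.2) + (-1.8)·(-1.8) + (-1.8)·(-1.8) + (4.2)·(4.2) + (-2.8)·(-2.8)) / 4 = 36.8/4 = 9.2
  S[X_2,X_3] = ((2.2)·(-4.2) + (-1.8)·(-0.2) + (-1.8)·(1.8) + (4.2)·(1.8) + (-2.8)·(0.8)) / 4 = -6.8/4 = -1.7
  S[X_3,X_3] = ((-4.2)·(-4.2) + (-0.2)·(-0.2) + (1.8)·(1.8) + (1.8)·(1.8) + (0.8)·(0.8)) / 4 = 24.8/4 = 6.2

S is symmetric (S[j,i] = S[i,j]). Assembling:

S = [[6.3, 3.6, 2.9],
 [3.6, 9.2, -1.7],
 [2.9, -1.7, 6.2]]


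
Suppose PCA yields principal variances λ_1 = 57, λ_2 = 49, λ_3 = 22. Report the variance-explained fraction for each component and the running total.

Step 1 — total variance = trace(Sigma) = Σ λ_i = 57 + 49 + 22 = 128.

Step 2 — fraction explained by component i = λ_i / Σ λ:
  PC1: 57/128 = 0.4453
  PC2: 49/128 = 0.3828
  PC3: 22/128 = 0.1719

Step 3 — cumulative fraction after k components = (λ_1 + ... + λ_k) / Σ λ:
  k = 1: 57/128 = 0.4453
  k = 2: (57 + 49)/128 = 106/128 = 0.8281
  k = 3: (57 + 49 + 22)/128 = 128/128 = 1

Summary (fraction, with percent):

explained: PC1 0.4453 (44.53%), PC2 0.3828 (38.28%), PC3 0.1719 (17.19%);  cumulative: 0.4453, 0.8281, 1


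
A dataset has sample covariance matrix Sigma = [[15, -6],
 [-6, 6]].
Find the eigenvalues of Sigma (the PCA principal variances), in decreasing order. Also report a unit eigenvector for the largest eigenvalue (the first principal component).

Step 1 — characteristic polynomial of 2×2 Sigma:
  det(Sigma - λI) = λ² - trace · λ + det = 0.
  trace = 15 + 6 = 21, det = 15·6 - (-6)² = 54.
Step 2 — discriminant:
  Δ = trace² - 4·det = 441 - 216 = 225.
Step 3 — eigenvalues:
  λ = (trace ± √Δ)/2 = (21 ± 15)/2,
  λ_1 = 18,  λ_2 = 3.

Step 4 — unit eigenvector for λ_1: solve (Sigma - λ_1 I)v = 0. First row:
  (15 - 18)·v_x + (-6)·v_y = 0, i.e. (-3)·v_x + (-6)·v_y = 0,
  so v ∝ (b, λ_1 - a) = (-6, 3); multiply by -1 so the first entry is positive: u = (6, -3).
  ||u|| = √((6)² + (-3)²) = √(45) ≈ 6.7082,
  v_1 = u/||u|| ≈ (0.8944, -0.4472) (||v_1|| = 1).

λ_1 = 18,  λ_2 = 3;  v_1 ≈ (0.8944, -0.4472)


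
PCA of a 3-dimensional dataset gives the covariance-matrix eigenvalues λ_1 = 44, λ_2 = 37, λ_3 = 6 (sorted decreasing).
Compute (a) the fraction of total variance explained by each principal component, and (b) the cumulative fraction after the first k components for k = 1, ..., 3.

Step 1 — total variance = trace(Sigma) = Σ λ_i = 44 + 37 + 6 = 87.

Step 2 — fraction explained by component i = λ_i / Σ λ:
  PC1: 44/87 = 0.5057
  PC2: 37/87 = 0.4253
  PC3: 6/87 = 0.069

Step 3 — cumulative fraction after k components = (λ_1 + ... + λ_k) / Σ λ:
  k = 1: 44/87 = 0.5057
  k = 2: (44 + 37)/87 = 81/87 = 0.931
  k = 3: (44 + 37 + 6)/87 = 87/87 = 1

Summary (fraction, with percent):

explained: PC1 0.5057 (50.57%), PC2 0.4253 (42.53%), PC3 0.069 (6.9%);  cumulative: 0.5057, 0.931, 1


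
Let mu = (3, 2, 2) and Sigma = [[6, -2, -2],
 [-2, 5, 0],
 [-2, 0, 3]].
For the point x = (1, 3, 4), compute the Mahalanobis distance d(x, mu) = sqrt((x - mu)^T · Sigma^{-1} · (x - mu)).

Step 1 — centre the observation: (x - mu) = (-2, 1, 2).

Step 2 — invert Sigma (cofactor / det for 3×3, or solve directly):
  Sigma^{-1} = [[0.2586, 0.1034, 0.1724],
 [0.1034, 0.2414, 0.069],
 [0.1724, 0.069, 0.4483]].

Step 3 — form the quadratic (x - mu)^T · Sigma^{-1} · (x - mu):
  Sigma^{-1} · (x - mu) = (-0.069, 0.1724, 0.6207).
  (x - mu)^T · [Sigma^{-1} · (x - mu)] = (-2)·(-0.069) + (1)·(0.1724) + (2)·(0.6207) = 1.5517.

Step 4 — take square root: d = √(1.5517) ≈ 1.2457.

d(x, mu) = √(1.5517) ≈ 1.2457


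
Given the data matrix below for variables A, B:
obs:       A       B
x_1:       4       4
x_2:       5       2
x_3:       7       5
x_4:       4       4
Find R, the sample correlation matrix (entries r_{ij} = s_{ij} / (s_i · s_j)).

Step 1 — column means:
  mean(A) = (4 + 5 + 7 + 4) / 4 = 20/4 = 5
  mean(B) = (4 + 2 + 5 + 4) / 4 = 15/4 = 3.75

Step 2 — sample variances and covariances s[i,j] = (1/(n-1)) · Σ_k (x_{k,i} - mean_i) · (x_{k,j} - mean_j), with n-1 = 3:
  s[A,A] = ((-1)·(-1) + (0)·(0) + (2)·(2) + (-1)·(-1)) / 3 = 6/3 = 2
  s[A,B] = ((-1)·(0.25) + (0)·(-1.75) + (2)·(1.25) + (-1)·(0.25)) / 3 = 2/3 = 0.6667
  s[B,B] = ((0.25)·(0.25) + (-1.75)·(-1.75) + (1.25)·(1.25) + (0.25)·(0.25)) / 3 = 4.75/3 = 1.5833
  Sample standard deviations s_i = √(s[i,i]):
  s(A) = √(2) = 1.4142
  s(B) = √(1.5833) = 1.2583

Step 3 — r_{ij} = s_{ij} / (s_i · s_j):
  r[A,A] = 1 (diagonal).
  r[A,B] = 0.6667 / (1.4142 · 1.2583) = 0.6667 / 1.7795 = 0.3746
  r[B,B] = 1 (diagonal).

R is symmetric with unit diagonal. Assembling:

R = [[1, 0.3746],
 [0.3746, 1]]


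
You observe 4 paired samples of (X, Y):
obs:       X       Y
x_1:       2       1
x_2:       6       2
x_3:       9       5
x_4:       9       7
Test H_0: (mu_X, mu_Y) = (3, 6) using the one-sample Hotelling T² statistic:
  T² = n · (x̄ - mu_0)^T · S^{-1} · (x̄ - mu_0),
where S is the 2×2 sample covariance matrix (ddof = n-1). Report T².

Step 1 — sample mean vector:
  mean(X) = (2 + 6 + 9 + 9) / 4 = 26/4 = 6.5
  mean(Y) = (1 + 2 + 5 + 7) / 4 = 15/4 = 3.75
  x̄ = (6.5, 3.75),  deviation x̄ - mu_0 = (6.5, 3.75) - (3, 6) = (3.5, -2.25).

Step 2 — sample covariance matrix, S[i,j] = (1/(n-1)) · Σ_k (x_{k,i} - mean_i) · (x_{k,j} - mean_j), divisor n-1 = 3:
  S[X,X] = ((-4.5)·(-4.5) + (-0.5)·(-0.5) + (2.5)·(2.5) + (2.5)·(2.5)) / 3 = 33/3 = 11
  S[X,Y] = ((-4.5)·(-2.75) + (-0.5)·(-1.75) + (2.5)·(1.25) + (2.5)·(3.25)) / 3 = 24.5/3 = 8.1667
  S[Y,Y] = ((-2.75)·(-2.75) + (-1.75)·(-1.75) + (1.25)·(1.25) + (3.25)·(3.25)) / 3 = 22.75/3 = 7.5833
  S = [[11, 8.1667],
 [8.1667, 7.5833]].

Step 3 — invert S. det(S) = 11·7.5833 - (8.1667)² = 16.7222.
  S^{-1} = (1/det) · [[d, -b], [-b, a]] = [[0.4535, -0.4884],
 [-0.4884, 0.6578]].

Step 4 — quadratic form (x̄ - mu_0)^T · S^{-1} · (x̄ - mu_0):
  S^{-1} · (x̄ - mu_0) = (2.686, -3.1894),
  (x̄ - mu_0)^T · [...] = (3.5)·(2.686) + (-2.25)·(-3.1894) = 16.5772.

Step 5 — scale by n: T² = 4 · 16.5772 = 66.309.

T² ≈ 66.309


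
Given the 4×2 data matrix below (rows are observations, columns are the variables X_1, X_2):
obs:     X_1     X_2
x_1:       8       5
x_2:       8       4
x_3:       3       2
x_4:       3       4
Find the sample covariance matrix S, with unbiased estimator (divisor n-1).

Step 1 — column means:
  mean(X_1) = (8 + 8 + 3 + 3) / 4 = 22/4 = 5.5
  mean(X_2) = (5 + 4 + 2 + 4) / 4 = 15/4 = 3.75

Step 2 — sample covariance S[i,j] = (1/(n-1)) · Σ_k (x_{k,i} - mean_i) · (x_{k,j} - mean_j), with n-1 = 3.
  S[X_1,X_1] = ((2.5)·(2.5) + (2.5)·(2.5) + (-2.5)·(-2.5) + (-2.5)·(-2.5)) / 3 = 25/3 = 8.3333
  S[X_1,X_2] = ((2.5)·(1.25) + (2.5)·(0.25) + (-2.5)·(-1.75) + (-2.5)·(0.25)) / 3 = 7.5/3 = 2.5
  S[X_2,X_2] = ((1.25)·(1.25) + (0.25)·(0.25) + (-1.75)·(-1.75) + (0.25)·(0.25)) / 3 = 4.75/3 = 1.5833

S is symmetric (S[j,i] = S[i,j]). Assembling:

S = [[8.3333, 2.5],
 [2.5, 1.5833]]


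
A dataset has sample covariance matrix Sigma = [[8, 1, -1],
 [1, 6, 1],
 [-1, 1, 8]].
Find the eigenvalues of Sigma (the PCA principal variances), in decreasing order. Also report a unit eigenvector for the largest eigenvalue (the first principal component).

Step 1 — characteristic polynomial p(λ) = det(λI - Sigma) = λ³ - tr·λ² + c_1·λ - det, where tr = trace, c_1 = sum of the principal 2×2 minors, det = det(Sigma):
  tr = 8 + 6 + 8 = 22,
  c_1 = (8·6 - (1)²) + (8·8 - (-1)²) + (6·8 - (1)²) = 47 + 63 + 47 = 157,
  det = 8·(6·8 - (1)²) - (1)·((1)·8 - (1)·(-1)) + (-1)·((1)·(1) - 6·(-1)) = 8·(47) - (1)·(9) + (-1)·(7) = 360.
  So p(λ) = λ³ - 22λ² + 157λ - 360.
Step 2 — look for an integer root (rational root theorem: any rational root is an integer divisor of 360). Testing λ = 5:
  p(5) = 125 - 550 + 785 - 360 = 0  ✓
  Dividing out (λ - 5): p(λ) = (λ - 5)(λ² - 17λ + 72).
Step 3 — remaining eigenvalues from the quadratic λ² - 17λ + 72 = 0:
  Δ = 17² - 4·72 = 289 - 288 = 1,  λ = (17 ± √1)/2 = (17 ± 1)/2 = 9 or 8.
  Sorted: λ_1 = 9,  λ_2 = 8,  λ_3 = 5  (check: sum = 22 = tr ✓).

Step 4 — unit eigenvector for λ_1 = 9: v spans the null space of (Sigma - λ_1 I), whose rows are
  r_1 = (-1, 1, -1),  r_2 = (1, -3, 1),  r_3 = (-1, 1, -1).
  v is orthogonal to every row, so take v ∝ r_1 × r_2 = ((1)·(1) - (-1)·(-3), (-1)·(1) - (-1)·(1), (-1)·(-3) - (1)·(1)) = (-2, 0, 2).
  Rescale (divide by 2; multiply by -1 so the first nonzero entry is positive): u = (1, 0, -1).
  ||u|| = √((1)² + (0)² + (-1)²) = √(2) ≈ 1.4142,  v_1 = u/||u|| ≈ (0.7071, 0, -0.7071) (||v_1|| = 1).

λ_1 = 9,  λ_2 = 8,  λ_3 = 5;  v_1 ≈ (0.7071, 0, -0.7071)


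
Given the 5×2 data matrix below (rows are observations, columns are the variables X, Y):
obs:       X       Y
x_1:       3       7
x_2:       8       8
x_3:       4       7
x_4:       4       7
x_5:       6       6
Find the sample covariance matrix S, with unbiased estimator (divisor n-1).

Step 1 — column means:
  mean(X) = (3 + 8 + 4 + 4 + 6) / 5 = 25/5 = 5
  mean(Y) = (7 + 8 + 7 + 7 + 6) / 5 = 35/5 = 7

Step 2 — sample covariance S[i,j] = (1/(n-1)) · Σ_k (x_{k,i} - mean_i) · (x_{k,j} - mean_j), with n-1 = 4.
  S[X,X] = ((-2)·(-2) + (3)·(3) + (-1)·(-1) + (-1)·(-1) + (1)·(1)) / 4 = 16/4 = 4
  S[X,Y] = ((-2)·(0) + (3)·(1) + (-1)·(0) + (-1)·(0) + (1)·(-1)) / 4 = 2/4 = 0.5
  S[Y,Y] = ((0)·(0) + (1)·(1) + (0)·(0) + (0)·(0) + (-1)·(-1)) / 4 = 2/4 = 0.5

S is symmetric (S[j,i] = S[i,j]). Assembling:

S = [[4, 0.5],
 [0.5, 0.5]]


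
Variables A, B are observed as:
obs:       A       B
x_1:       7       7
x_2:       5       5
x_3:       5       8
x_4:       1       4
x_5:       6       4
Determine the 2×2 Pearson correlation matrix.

Step 1 — column means:
  mean(A) = (7 + 5 + 5 + 1 + 6) / 5 = 24/5 = 4.8
  mean(B) = (7 + 5 + 8 + 4 + 4) / 5 = 28/5 = 5.6

Step 2 — sample variances and covariances s[i,j] = (1/(n-1)) · Σ_k (x_{k,i} - mean_i) · (x_{k,j} - mean_j), with n-1 = 4:
  s[A,A] = ((2.2)·(2.2) + (0.2)·(0.2) + (0.2)·(0.2) + (-3.8)·(-3.8) + (1.2)·(1.2)) / 4 = 20.8/4 = 5.2
  s[A,B] = ((2.2)·(1.4) + (0.2)·(-0.6) + (0.2)·(2.4) + (-3.8)·(-1.6) + (1.2)·(-1.6)) / 4 = 7.6/4 = 1.9
  s[B,B] = ((1.4)·(1.4) + (-0.6)·(-0.6) + (2.4)·(2.4) + (-1.6)·(-1.6) + (-1.6)·(-1.6)) / 4 = 13.2/4 = 3.3
  Sample standard deviations s_i = √(s[i,i]):
  s(A) = √(5.2) = 2.2804
  s(B) = √(3.3) = 1.8166

Step 3 — r_{ij} = s_{ij} / (s_i · s_j):
  r[A,A] = 1 (diagonal).
  r[A,B] = 1.9 / (2.2804 · 1.8166) = 1.9 / 4.1425 = 0.4587
  r[B,B] = 1 (diagonal).

R is symmetric with unit diagonal. Assembling:

R = [[1, 0.4587],
 [0.4587, 1]]


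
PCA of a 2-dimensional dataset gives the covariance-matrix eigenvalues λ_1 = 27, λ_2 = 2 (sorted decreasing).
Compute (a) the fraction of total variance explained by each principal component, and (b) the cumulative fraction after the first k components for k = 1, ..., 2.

Step 1 — total variance = trace(Sigma) = Σ λ_i = 27 + 2 = 29.

Step 2 — fraction explained by component i = λ_i / Σ λ:
  PC1: 27/29 = 0.931
  PC2: 2/29 = 0.069

Step 3 — cumulative fraction after k components = (λ_1 + ... + λ_k) / Σ λ:
  k = 1: 27/29 = 0.931
  k = 2: (27 + 2)/29 = 29/29 = 1

Summary (fraction, with percent):

explained: PC1 0.931 (93.1%), PC2 0.069 (6.9%);  cumulative: 0.931, 1
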